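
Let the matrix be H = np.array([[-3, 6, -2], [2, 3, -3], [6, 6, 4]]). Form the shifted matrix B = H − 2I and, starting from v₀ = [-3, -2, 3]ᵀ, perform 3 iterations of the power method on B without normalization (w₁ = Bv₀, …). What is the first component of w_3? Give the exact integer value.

825

B = H − 2I has rows (-5, 6, -2); (2, 1, -3); (6, 6, 2)
w1 = Bv₀ = (-3, -17, -24)
w2 = Bw1 = (-39, 49, -168)
w3 = Bw2 = (825, 475, -276)
Requested component of w3: 825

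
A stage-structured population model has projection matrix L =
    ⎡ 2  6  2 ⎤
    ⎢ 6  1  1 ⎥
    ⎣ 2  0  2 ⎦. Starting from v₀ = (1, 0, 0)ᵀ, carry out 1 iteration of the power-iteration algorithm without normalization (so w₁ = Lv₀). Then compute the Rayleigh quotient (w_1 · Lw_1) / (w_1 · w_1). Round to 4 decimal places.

w1 = Lv₀ = (2, 6, 2)
Lw1 = (44, 20, 8)
w1·Lw1 = 2·44 + 6·20 + 2·8 = 224; w1·w1 = 2·2 + 6·6 + 2·2 = 44
λ ≈ 224/44 = 5.0909

5.0909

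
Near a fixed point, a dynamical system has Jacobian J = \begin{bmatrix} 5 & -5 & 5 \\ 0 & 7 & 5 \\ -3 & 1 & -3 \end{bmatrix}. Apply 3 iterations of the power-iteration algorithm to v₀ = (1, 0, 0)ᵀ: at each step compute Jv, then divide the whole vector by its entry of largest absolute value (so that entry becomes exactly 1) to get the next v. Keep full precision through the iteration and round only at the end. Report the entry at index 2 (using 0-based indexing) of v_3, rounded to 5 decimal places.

Jv0 = (5.000000, 0.000000, -3.000000); divide by 5.000000 → v1 = (1.000000, 0.000000, -0.600000)
Jv1 = (2.000000, -3.000000, -1.200000); divide by -3.000000 → v2 = (-0.666667, 1.000000, 0.400000)
Jv2 = (-6.333333, 9.000000, 1.800000); divide by 9.000000 → v3 = (-0.703704, 1.000000, 0.200000)
Requested entry of v3: -27/-135 = 0.20000

0.20000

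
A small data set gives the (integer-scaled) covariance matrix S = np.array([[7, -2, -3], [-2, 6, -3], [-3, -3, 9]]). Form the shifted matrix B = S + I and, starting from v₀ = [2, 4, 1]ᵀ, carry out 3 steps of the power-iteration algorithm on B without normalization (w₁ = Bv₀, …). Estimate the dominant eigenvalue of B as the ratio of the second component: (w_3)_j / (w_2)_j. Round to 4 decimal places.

μ ≈ 9.6708

B = S + I has rows (8, -2, -3); (-2, 7, -3); (-3, -3, 10)
w1 = Bv₀ = (8·2 + (-2)·4 + (-3)·1; (-2)·2 + 7·4 + (-3)·1; (-3)·2 + (-3)·4 + 10·1) = (5, 21, -8)
w2 = Bw1 = (8·5 + (-2)·21 + (-3)·(-8); (-2)·5 + 7·21 + (-3)·(-8); (-3)·5 + (-3)·21 + 10·(-8)) = (22, 161, -158)
w3 = Bw2 = (328, 1557, -2129)
Ratio: 1557/161 = 9.6708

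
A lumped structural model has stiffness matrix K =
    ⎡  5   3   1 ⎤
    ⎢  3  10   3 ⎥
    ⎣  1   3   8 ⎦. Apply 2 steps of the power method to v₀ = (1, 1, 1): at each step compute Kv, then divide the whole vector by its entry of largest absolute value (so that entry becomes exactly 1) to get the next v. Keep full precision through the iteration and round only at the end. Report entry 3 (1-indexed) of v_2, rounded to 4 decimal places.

0.6861

Kv0 = (9.00000, 16.00000, 12.00000); divide by 16.00000 → v1 = (0.56250, 1.00000, 0.75000)
Kv1 = (6.56250, 13.93750, 9.56250); divide by 13.93750 → v2 = (0.47085, 1.00000, 0.68610)
Requested entry of v2: 153/223 = 0.6861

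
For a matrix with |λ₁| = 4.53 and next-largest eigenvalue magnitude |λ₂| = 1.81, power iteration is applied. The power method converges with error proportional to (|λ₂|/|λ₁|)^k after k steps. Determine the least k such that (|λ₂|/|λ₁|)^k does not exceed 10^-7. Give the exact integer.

|λ₂/λ₁| = 1.81/4.53 = 0.39956
Need k ≥ ln(10^-7) / ln(0.39956) = -16.1181 / -0.9174 ≈ 17.569
Smallest integer k satisfying the bound: 18

18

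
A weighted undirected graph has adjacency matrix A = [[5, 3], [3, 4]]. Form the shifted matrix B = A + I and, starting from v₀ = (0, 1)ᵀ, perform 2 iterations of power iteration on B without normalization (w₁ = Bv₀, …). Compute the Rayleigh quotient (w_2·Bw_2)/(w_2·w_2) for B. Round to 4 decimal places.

B = A + I has rows (6, 3); (3, 5)
w1 = Bv₀ = (3, 5)
w2 = Bw1 = (33, 34)
Bw2 = (300, 269)
w2·Bw2 = 19046; w2·w2 = 2245; μ ≈ 19046/2245 = 8.4837

8.4837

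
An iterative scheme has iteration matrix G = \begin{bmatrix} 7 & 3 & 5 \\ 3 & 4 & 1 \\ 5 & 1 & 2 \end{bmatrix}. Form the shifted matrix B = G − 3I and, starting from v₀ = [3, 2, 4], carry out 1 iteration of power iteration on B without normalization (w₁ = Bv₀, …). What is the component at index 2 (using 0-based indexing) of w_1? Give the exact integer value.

13

B = G − 3I has rows (4, 3, 5); (3, 1, 1); (5, 1, -1)
w1 = Bv₀ = (4·3 + 3·2 + 5·4; 3·3 + 1·2 + 1·4; 5·3 + 1·2 + (-1)·4) = (38, 15, 13)
Requested component of w1: 13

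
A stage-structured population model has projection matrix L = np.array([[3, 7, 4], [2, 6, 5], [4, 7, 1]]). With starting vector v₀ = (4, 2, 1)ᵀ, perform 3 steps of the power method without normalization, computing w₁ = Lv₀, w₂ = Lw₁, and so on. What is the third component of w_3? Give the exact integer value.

4437

w1 = Lv₀ = (30, 25, 31)
w2 = Lw1 = (389, 365, 326)
w3 = Lw2 = (5026, 4598, 4437)
The requested component of w3 is 4437.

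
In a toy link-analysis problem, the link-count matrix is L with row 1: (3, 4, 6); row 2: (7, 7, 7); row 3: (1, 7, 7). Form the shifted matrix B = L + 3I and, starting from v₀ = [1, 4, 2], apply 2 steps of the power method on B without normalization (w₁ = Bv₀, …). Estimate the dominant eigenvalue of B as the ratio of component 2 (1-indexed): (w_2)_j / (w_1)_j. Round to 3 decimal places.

μ ≈ 19.525

B = L + 3I has rows (6, 4, 6); (7, 10, 7); (1, 7, 10)
w1 = Bv₀ = (34, 61, 49)
w2 = Bw1 = (742, 1191, 951)
Ratio: 1191/61 = 19.525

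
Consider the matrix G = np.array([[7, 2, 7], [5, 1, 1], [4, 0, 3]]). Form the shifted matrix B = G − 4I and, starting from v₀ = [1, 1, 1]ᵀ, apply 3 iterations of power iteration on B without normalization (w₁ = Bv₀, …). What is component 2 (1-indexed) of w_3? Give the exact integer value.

B = G − 4I has rows (3, 2, 7); (5, -3, 1); (4, 0, -1)
w1 = Bv₀ = (3·1 + 2·1 + 7·1; 5·1 + (-3)·1 + 1·1; 4·1 + 0·1 + (-1)·1) = (12, 3, 3)
w2 = Bw1 = (3·12 + 2·3 + 7·3; 5·12 + (-3)·3 + 1·3; 4·12 + 0·3 + (-1)·3) = (63, 54, 45)
w3 = Bw2 = (612, 198, 207)
Requested component of w3: 198

198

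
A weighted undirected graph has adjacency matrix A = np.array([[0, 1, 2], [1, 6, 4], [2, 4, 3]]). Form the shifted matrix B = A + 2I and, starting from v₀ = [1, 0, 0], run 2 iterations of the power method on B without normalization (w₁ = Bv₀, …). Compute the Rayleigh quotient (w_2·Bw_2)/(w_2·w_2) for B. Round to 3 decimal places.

B = A + 2I has rows (2, 1, 2); (1, 8, 4); (2, 4, 5)
w1 = Bv₀ = (2·1 + 1·0 + 2·0; 1·1 + 8·0 + 4·0; 2·1 + 4·0 + 5·0) = (2, 1, 2)
w2 = Bw1 = (2·2 + 1·1 + 2·2; 1·2 + 8·1 + 4·2; 2·2 + 4·1 + 5·2) = (9, 18, 18)
Bw2 = (72, 225, 180)
w2·Bw2 = 7938; w2·w2 = 729; μ ≈ 7938/729 = 10.889

μ ≈ 10.889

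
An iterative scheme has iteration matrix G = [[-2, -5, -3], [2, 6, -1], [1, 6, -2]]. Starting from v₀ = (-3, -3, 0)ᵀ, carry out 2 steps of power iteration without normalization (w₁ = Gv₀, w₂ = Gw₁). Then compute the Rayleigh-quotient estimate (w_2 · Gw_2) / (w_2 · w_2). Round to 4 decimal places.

w1 = Gv₀ = (21, -24, -21)
w2 = Gw1 = (141, -81, -81)
Gw2 = (366, -123, -183)
w2·Gw2 = 141·366 + (-81)·(-123) + (-81)·(-183) = 76392; w2·w2 = 141·141 + (-81)·(-81) + (-81)·(-81) = 33003
λ ≈ 76392/33003 = 2.3147

λ ≈ 2.3147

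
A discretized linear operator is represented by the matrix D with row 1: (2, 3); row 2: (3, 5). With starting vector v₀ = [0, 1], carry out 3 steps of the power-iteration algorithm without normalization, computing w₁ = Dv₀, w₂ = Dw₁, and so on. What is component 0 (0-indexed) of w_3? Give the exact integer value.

w1 = Dv₀ = (2·0 + 3·1; 3·0 + 5·1) = (3, 5)
w2 = Dw1 = (2·3 + 3·5; 3·3 + 5·5) = (21, 34)
w3 = Dw2 = (144, 233)
The requested component of w3 is 144.

144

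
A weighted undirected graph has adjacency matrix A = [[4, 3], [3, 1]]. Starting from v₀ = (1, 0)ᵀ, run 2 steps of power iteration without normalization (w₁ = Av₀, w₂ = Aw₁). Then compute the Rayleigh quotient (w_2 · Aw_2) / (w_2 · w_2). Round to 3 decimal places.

λ ≈ 5.853

w1 = Av₀ = (4·1 + 3·0; 3·1 + 1·0) = (4, 3)
w2 = Aw1 = (4·4 + 3·3; 3·4 + 1·3) = (25, 15)
Aw2 = (145, 90)
w2·Aw2 = 25·145 + 15·90 = 4975; w2·w2 = 25·25 + 15·15 = 850
λ ≈ 4975/850 = 5.853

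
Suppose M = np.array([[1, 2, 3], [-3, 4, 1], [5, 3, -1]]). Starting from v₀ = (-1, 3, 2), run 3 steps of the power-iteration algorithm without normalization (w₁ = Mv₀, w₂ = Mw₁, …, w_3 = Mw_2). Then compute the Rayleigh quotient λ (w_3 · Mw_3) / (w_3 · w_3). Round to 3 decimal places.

w1 = Mv₀ = (11, 17, 2)
w2 = Mw1 = (51, 37, 104)
w3 = Mw2 = (437, 99, 262)
Mw3 = (1421, -653, 2220)
w3·Mw3 = 437·1421 + 99·(-653) + 262·2220 = 1137970; w3·w3 = 437·437 + 99·99 + 262·262 = 269414
λ ≈ 1137970/269414 = 4.224

4.224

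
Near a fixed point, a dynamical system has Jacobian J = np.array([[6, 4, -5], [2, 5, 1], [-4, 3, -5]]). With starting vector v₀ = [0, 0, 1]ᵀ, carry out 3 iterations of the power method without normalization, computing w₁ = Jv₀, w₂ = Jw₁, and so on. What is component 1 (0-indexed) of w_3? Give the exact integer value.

w1 = Jv₀ = (6·0 + 4·0 + (-5)·1; 2·0 + 5·0 + 1·1; (-4)·0 + 3·0 + (-5)·1) = (-5, 1, -5)
w2 = Jw1 = (6·(-5) + 4·1 + (-5)·(-5); 2·(-5) + 5·1 + 1·(-5); (-4)·(-5) + 3·1 + (-5)·(-5)) = (-1, -10, 48)
w3 = Jw2 = (-286, -4, -266)
The requested component of w3 is -4.

-4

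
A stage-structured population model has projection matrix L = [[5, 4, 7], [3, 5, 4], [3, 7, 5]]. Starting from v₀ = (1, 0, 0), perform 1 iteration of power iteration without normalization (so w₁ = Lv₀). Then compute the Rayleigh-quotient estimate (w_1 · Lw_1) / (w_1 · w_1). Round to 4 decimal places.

w1 = Lv₀ = (5, 3, 3)
Lw1 = (58, 42, 51)
w1·Lw1 = 5·58 + 3·42 + 3·51 = 569; w1·w1 = 5·5 + 3·3 + 3·3 = 43
λ ≈ 569/43 = 13.2326

13.2326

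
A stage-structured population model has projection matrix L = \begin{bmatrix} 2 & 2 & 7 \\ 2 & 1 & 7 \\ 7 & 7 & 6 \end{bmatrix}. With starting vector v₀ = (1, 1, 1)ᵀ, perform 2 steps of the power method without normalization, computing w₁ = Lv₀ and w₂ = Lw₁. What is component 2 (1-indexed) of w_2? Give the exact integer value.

w1 = Lv₀ = (2·1 + 2·1 + 7·1; 2·1 + 1·1 + 7·1; 7·1 + 7·1 + 6·1) = (11, 10, 20)
w2 = Lw1 = (2·11 + 2·10 + 7·20; 2·11 + 1·10 + 7·20; 7·11 + 7·10 + 6·20) = (182, 172, 267)
The requested component of w2 is 172.

172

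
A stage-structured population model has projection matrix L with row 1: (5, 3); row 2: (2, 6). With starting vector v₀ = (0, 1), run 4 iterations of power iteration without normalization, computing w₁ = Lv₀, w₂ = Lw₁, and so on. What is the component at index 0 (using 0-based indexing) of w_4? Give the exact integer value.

w1 = Lv₀ = (5·0 + 3·1; 2·0 + 6·1) = (3, 6)
w2 = Lw1 = (5·3 + 3·6; 2·3 + 6·6) = (33, 42)
w3 = Lw2 = (291, 318)
w4 = Lw3 = (2409, 2490)
The requested component of w4 is 2409.

2409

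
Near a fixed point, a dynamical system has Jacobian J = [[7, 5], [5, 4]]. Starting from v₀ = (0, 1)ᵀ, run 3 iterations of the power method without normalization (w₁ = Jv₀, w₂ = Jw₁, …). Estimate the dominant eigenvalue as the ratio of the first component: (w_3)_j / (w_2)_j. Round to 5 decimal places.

w1 = Jv₀ = (5, 4)
w2 = Jw1 = (55, 41)
w3 = Jw2 = (590, 439)
Ratio at component: 590 / 55 = 10.72727

10.72727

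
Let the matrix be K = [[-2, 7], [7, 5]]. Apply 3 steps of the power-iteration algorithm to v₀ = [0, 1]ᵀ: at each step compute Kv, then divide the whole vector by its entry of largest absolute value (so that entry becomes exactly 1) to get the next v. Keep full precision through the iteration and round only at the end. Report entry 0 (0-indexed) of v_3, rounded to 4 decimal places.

0.9207

Kv0 = (7.00000, 5.00000); divide by 7.00000 → v1 = (1.00000, 0.71429)
Kv1 = (3.00000, 10.57143); divide by 10.57143 → v2 = (0.28378, 1.00000)
Kv2 = (6.43243, 6.98649); divide by 6.98649 → v3 = (0.92070, 1.00000)
Requested entry of v3: 476/517 = 0.9207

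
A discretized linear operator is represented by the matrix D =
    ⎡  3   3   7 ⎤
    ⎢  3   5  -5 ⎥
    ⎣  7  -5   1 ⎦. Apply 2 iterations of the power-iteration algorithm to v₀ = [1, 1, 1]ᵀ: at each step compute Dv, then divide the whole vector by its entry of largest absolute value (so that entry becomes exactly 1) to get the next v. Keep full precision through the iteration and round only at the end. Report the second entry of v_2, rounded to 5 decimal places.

Dv0 = (13.000000, 3.000000, 3.000000); divide by 13.000000 → v1 = (1.000000, 0.230769, 0.230769)
Dv1 = (5.307692, 3.000000, 6.076923); divide by 6.076923 → v2 = (0.873418, 0.493671, 1.000000)
Requested entry of v2: 39/79 = 0.49367

0.49367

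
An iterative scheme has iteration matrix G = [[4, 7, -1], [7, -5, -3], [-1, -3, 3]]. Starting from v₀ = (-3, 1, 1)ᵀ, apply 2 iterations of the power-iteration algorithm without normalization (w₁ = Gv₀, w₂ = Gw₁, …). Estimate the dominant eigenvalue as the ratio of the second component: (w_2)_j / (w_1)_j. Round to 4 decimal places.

w1 = Gv₀ = (4·(-3) + 7·1 + (-1)·1; 7·(-3) + (-5)·1 + (-3)·1; (-1)·(-3) + (-3)·1 + 3·1) = (-6, -29, 3)
w2 = Gw1 = (4·(-6) + 7·(-29) + (-1)·3; 7·(-6) + (-5)·(-29) + (-3)·3; (-1)·(-6) + (-3)·(-29) + 3·3) = (-230, 94, 102)
Ratio at component: 94 / -29 = -3.2414

λ ≈ -3.2414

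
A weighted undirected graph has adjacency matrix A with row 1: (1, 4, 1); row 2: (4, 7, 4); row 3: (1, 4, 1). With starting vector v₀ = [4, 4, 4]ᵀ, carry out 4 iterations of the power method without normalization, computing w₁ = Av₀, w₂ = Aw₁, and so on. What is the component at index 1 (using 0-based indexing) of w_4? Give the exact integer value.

w1 = Av₀ = (1·4 + 4·4 + 1·4; 4·4 + 7·4 + 4·4; 1·4 + 4·4 + 1·4) = (24, 60, 24)
w2 = Aw1 = (1·24 + 4·60 + 1·24; 4·24 + 7·60 + 4·24; 1·24 + 4·60 + 1·24) = (288, 612, 288)
w3 = Aw2 = (3024, 6588, 3024)
w4 = Aw3 = (32400, 70308, 32400)
The requested component of w4 is 70308.

70308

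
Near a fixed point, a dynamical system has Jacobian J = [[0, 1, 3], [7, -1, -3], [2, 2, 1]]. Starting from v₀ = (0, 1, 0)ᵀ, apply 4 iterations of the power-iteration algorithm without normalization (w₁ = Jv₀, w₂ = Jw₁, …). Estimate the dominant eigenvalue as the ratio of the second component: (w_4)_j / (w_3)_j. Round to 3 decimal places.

λ ≈ -0.704

w1 = Jv₀ = (0·0 + 1·1 + 3·0; 7·0 + (-1)·1 + (-3)·0; 2·0 + 2·1 + 1·0) = (1, -1, 2)
w2 = Jw1 = (0·1 + 1·(-1) + 3·2; 7·1 + (-1)·(-1) + (-3)·2; 2·1 + 2·(-1) + 1·2) = (5, 2, 2)
w3 = Jw2 = (8, 27, 16)
w4 = Jw3 = (75, -19, 86)
Ratio at component: -19 / 27 = -0.704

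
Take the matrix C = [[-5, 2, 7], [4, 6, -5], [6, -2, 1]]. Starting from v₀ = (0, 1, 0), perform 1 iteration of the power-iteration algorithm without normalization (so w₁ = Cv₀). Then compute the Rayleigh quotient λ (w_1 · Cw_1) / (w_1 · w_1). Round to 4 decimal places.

6.9091

w1 = Cv₀ = ((-5)·0 + 2·1 + 7·0; 4·0 + 6·1 + (-5)·0; 6·0 + (-2)·1 + 1·0) = (2, 6, -2)
Cw1 = (-12, 54, -2)
w1·Cw1 = 2·(-12) + 6·54 + (-2)·(-2) = 304; w1·w1 = 2·2 + 6·6 + (-2)·(-2) = 44
λ ≈ 304/44 = 6.9091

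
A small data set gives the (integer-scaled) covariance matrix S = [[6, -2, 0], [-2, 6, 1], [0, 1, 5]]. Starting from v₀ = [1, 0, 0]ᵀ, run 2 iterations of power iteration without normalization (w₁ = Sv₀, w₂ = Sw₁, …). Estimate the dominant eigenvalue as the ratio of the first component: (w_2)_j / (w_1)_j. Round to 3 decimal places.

λ ≈ 6.667

w1 = Sv₀ = (6·1 + (-2)·0 + 0·0; (-2)·1 + 6·0 + 1·0; 0·1 + 1·0 + 5·0) = (6, -2, 0)
w2 = Sw1 = (6·6 + (-2)·(-2) + 0·0; (-2)·6 + 6·(-2) + 1·0; 0·6 + 1·(-2) + 5·0) = (40, -24, -2)
Ratio at component: 40 / 6 = 6.667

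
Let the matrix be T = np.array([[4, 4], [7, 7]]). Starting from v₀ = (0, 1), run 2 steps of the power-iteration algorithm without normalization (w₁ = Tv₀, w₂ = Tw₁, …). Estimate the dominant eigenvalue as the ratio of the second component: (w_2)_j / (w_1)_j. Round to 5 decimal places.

11.00000

w1 = Tv₀ = (4·0 + 4·1; 7·0 + 7·1) = (4, 7)
w2 = Tw1 = (4·4 + 4·7; 7·4 + 7·7) = (44, 77)
Ratio at component: 77 / 7 = 11.00000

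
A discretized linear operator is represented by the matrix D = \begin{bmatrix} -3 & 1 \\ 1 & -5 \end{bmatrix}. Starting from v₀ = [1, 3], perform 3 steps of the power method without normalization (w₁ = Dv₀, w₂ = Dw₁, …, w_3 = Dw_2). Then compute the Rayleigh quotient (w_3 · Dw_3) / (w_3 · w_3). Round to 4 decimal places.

λ ≈ -5.3892

w1 = Dv₀ = ((-3)·1 + 1·3; 1·1 + (-5)·3) = (0, -14)
w2 = Dw1 = ((-3)·0 + 1·(-14); 1·0 + (-5)·(-14)) = (-14, 70)
w3 = Dw2 = (112, -364)
Dw3 = (-700, 1932)
w3·Dw3 = 112·(-700) + (-364)·1932 = -781648; w3·w3 = 112·112 + (-364)·(-364) = 145040
λ ≈ -781648/145040 = -5.3892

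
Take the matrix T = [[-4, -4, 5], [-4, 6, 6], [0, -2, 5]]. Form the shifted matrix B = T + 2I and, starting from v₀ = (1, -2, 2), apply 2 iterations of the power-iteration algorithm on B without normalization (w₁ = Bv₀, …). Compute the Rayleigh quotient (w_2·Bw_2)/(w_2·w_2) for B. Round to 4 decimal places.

μ ≈ 6.8060

B = T + 2I has rows (-2, -4, 5); (-4, 8, 6); (0, -2, 7)
w1 = Bv₀ = ((-2)·1 + (-4)·(-2) + 5·2; (-4)·1 + 8·(-2) + 6·2; 0·1 + (-2)·(-2) + 7·2) = (16, -8, 18)
w2 = Bw1 = ((-2)·16 + (-4)·(-8) + 5·18; (-4)·16 + 8·(-8) + 6·18; 0·16 + (-2)·(-8) + 7·18) = (90, -20, 142)
Bw2 = (610, 332, 1034)
w2·Bw2 = 195088; w2·w2 = 28664; μ ≈ 195088/28664 = 6.8060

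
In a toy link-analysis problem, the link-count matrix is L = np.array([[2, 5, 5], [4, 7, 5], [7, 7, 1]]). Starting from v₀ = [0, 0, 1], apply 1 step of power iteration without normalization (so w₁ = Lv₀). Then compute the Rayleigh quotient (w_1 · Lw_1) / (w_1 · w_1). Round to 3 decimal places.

11.196

w1 = Lv₀ = (2·0 + 5·0 + 5·1; 4·0 + 7·0 + 5·1; 7·0 + 7·0 + 1·1) = (5, 5, 1)
Lw1 = (40, 60, 71)
w1·Lw1 = 5·40 + 5·60 + 1·71 = 571; w1·w1 = 5·5 + 5·5 + 1·1 = 51
λ ≈ 571/51 = 11.196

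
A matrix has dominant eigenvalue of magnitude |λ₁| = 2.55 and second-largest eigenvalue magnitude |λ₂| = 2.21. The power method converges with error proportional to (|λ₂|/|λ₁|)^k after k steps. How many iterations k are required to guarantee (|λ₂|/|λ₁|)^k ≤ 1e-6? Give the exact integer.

97

|λ₂/λ₁| = 2.21/2.55 = 0.86667
Need k ≥ ln(1e-6) / ln(0.86667) = -13.8155 / -0.1431 ≈ 96.544
Smallest integer k satisfying the bound: 97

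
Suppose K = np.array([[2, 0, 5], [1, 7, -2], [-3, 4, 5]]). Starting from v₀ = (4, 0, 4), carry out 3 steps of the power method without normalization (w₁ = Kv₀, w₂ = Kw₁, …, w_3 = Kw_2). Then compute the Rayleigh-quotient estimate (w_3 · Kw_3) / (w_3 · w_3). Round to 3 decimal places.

λ ≈ 4.957

w1 = Kv₀ = (28, -4, 8)
w2 = Kw1 = (96, -16, -60)
w3 = Kw2 = (-108, 104, -652)
Kw3 = (-3476, 1924, -2520)
w3·Kw3 = (-108)·(-3476) + 104·1924 + (-652)·(-2520) = 2218544; w3·w3 = (-108)·(-108) + 104·104 + (-652)·(-652) = 447584
λ ≈ 2218544/447584 = 4.957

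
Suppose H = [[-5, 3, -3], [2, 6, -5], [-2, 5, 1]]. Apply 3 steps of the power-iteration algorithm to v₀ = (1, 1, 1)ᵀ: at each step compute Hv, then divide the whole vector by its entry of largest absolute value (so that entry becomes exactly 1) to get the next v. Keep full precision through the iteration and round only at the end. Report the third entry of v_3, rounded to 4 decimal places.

0.3219

Hv0 = (-5.00000, 3.00000, 4.00000); divide by -5.00000 → v1 = (1.00000, -0.60000, -0.80000)
Hv1 = (-4.40000, 2.40000, -5.80000); divide by -5.80000 → v2 = (0.75862, -0.41379, 1.00000)
Hv2 = (-8.03448, -5.96552, -2.58621); divide by -8.03448 → v3 = (1.00000, 0.74249, 0.32189)
Requested entry of v3: -75/-233 = 0.3219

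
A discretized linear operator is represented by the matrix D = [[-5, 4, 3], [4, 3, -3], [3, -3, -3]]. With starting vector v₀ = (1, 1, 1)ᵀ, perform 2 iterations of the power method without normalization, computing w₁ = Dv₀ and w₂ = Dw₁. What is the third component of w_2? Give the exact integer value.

3

w1 = Dv₀ = ((-5)·1 + 4·1 + 3·1; 4·1 + 3·1 + (-3)·1; 3·1 + (-3)·1 + (-3)·1) = (2, 4, -3)
w2 = Dw1 = ((-5)·2 + 4·4 + 3·(-3); 4·2 + 3·4 + (-3)·(-3); 3·2 + (-3)·4 + (-3)·(-3)) = (-3, 29, 3)
The requested component of w2 is 3.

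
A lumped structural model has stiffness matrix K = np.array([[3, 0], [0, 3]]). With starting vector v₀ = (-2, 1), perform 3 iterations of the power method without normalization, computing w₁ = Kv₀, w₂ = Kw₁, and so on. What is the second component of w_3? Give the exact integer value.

w1 = Kv₀ = (3·(-2) + 0·1; 0·(-2) + 3·1) = (-6, 3)
w2 = Kw1 = (3·(-6) + 0·3; 0·(-6) + 3·3) = (-18, 9)
w3 = Kw2 = (-54, 27)
The requested component of w3 is 27.

27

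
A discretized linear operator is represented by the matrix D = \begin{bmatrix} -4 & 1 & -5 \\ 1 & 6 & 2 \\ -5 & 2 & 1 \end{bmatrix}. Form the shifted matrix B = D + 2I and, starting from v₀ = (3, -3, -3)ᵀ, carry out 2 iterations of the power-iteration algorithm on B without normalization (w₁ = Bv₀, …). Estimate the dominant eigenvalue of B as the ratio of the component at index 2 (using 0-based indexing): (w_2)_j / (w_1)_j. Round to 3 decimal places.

B = D + 2I has rows (-2, 1, -5); (1, 8, 2); (-5, 2, 3)
w1 = Bv₀ = ((-2)·3 + 1·(-3) + (-5)·(-3); 1·3 + 8·(-3) + 2·(-3); (-5)·3 + 2·(-3) + 3·(-3)) = (6, -27, -30)
w2 = Bw1 = ((-2)·6 + 1·(-27) + (-5)·(-30); 1·6 + 8·(-27) + 2·(-30); (-5)·6 + 2·(-27) + 3·(-30)) = (111, -270, -174)
Ratio: -174/-30 = 5.800

μ ≈ 5.800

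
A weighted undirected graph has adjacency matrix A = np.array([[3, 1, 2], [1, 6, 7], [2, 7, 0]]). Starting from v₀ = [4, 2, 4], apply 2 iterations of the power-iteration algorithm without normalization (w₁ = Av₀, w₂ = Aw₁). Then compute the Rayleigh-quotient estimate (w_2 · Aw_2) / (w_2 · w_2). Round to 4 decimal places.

11.0000

w1 = Av₀ = (3·4 + 1·2 + 2·4; 1·4 + 6·2 + 7·4; 2·4 + 7·2 + 0·4) = (22, 44, 22)
w2 = Aw1 = (3·22 + 1·44 + 2·22; 1·22 + 6·44 + 7·22; 2·22 + 7·44 + 0·22) = (154, 440, 352)
Aw2 = (1606, 5258, 3388)
w2·Aw2 = 154·1606 + 440·5258 + 352·3388 = 3753420; w2·w2 = 154·154 + 440·440 + 352·352 = 341220
λ ≈ 3753420/341220 = 11.0000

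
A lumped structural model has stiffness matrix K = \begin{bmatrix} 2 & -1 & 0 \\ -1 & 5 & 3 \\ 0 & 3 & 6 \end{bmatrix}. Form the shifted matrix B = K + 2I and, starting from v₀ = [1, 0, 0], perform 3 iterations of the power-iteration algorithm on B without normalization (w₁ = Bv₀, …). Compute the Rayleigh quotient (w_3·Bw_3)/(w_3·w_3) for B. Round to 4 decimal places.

B = K + 2I has rows (4, -1, 0); (-1, 7, 3); (0, 3, 8)
w1 = Bv₀ = (4, -1, 0)
w2 = Bw1 = (17, -11, -3)
w3 = Bw2 = (79, -103, -57)
Bw3 = (419, -971, -765)
w3·Bw3 = 176719; w3·w3 = 20099; μ ≈ 176719/20099 = 8.7924

8.7924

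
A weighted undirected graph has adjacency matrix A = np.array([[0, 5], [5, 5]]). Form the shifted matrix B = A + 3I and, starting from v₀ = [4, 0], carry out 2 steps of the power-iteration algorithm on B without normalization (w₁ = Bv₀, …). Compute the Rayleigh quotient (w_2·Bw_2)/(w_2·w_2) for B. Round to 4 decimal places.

B = A + 3I has rows (3, 5); (5, 8)
w1 = Bv₀ = (3·4 + 5·0; 5·4 + 8·0) = (12, 20)
w2 = Bw1 = (3·12 + 5·20; 5·12 + 8·20) = (136, 220)
Bw2 = (1508, 2440)
w2·Bw2 = 741888; w2·w2 = 66896; μ ≈ 741888/66896 = 11.0902

11.0902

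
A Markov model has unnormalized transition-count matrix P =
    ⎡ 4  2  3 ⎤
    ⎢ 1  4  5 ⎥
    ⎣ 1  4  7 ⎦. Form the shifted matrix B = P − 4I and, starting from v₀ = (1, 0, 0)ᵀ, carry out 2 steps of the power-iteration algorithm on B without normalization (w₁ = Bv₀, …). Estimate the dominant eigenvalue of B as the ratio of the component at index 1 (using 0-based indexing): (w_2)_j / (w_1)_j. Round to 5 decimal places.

B = P − 4I has rows (0, 2, 3); (1, 0, 5); (1, 4, 3)
w1 = Bv₀ = (0·1 + 2·0 + 3·0; 1·1 + 0·0 + 5·0; 1·1 + 4·0 + 3·0) = (0, 1, 1)
w2 = Bw1 = (0·0 + 2·1 + 3·1; 1·0 + 0·1 + 5·1; 1·0 + 4·1 + 3·1) = (5, 5, 7)
Ratio: 5/1 = 5.00000

5.00000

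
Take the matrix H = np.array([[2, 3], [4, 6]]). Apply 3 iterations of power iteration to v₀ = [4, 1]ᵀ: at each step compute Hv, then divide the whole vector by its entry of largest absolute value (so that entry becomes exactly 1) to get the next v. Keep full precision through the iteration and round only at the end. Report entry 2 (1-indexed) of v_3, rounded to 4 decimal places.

1.0000

Hv0 = (11.00000, 22.00000); divide by 22.00000 → v1 = (0.50000, 1.00000)
Hv1 = (4.00000, 8.00000); divide by 8.00000 → v2 = (0.50000, 1.00000)
Hv2 = (4.00000, 8.00000); divide by 8.00000 → v3 = (0.50000, 1.00000)
Requested entry of v3: 1408/1408 = 1.0000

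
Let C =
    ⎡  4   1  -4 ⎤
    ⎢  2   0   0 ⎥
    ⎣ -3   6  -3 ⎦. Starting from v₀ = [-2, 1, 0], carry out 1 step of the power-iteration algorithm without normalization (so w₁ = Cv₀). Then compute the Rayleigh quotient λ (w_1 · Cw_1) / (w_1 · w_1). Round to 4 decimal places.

w1 = Cv₀ = (-7, -4, 12)
Cw1 = (-80, -14, -39)
w1·Cw1 = (-7)·(-80) + (-4)·(-14) + 12·(-39) = 148; w1·w1 = (-7)·(-7) + (-4)·(-4) + 12·12 = 209
λ ≈ 148/209 = 0.7081

λ ≈ 0.7081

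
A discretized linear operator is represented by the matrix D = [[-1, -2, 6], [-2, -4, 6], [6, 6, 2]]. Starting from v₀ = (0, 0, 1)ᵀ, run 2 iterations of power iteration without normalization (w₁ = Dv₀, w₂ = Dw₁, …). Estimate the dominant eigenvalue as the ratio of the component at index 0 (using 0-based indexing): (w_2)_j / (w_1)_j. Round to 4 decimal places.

λ ≈ -1.0000

w1 = Dv₀ = (6, 6, 2)
w2 = Dw1 = (-6, -24, 76)
Ratio at component: -6 / 6 = -1.0000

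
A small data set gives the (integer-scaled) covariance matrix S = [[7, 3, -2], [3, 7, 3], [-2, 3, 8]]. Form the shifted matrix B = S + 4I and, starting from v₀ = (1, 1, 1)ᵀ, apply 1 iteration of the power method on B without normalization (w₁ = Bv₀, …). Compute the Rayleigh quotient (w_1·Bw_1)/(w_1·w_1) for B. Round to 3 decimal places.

B = S + 4I has rows (11, 3, -2); (3, 11, 3); (-2, 3, 12)
w1 = Bv₀ = (12, 17, 13)
Bw1 = (157, 262, 183)
w1·Bw1 = 8717; w1·w1 = 602; μ ≈ 8717/602 = 14.480

14.480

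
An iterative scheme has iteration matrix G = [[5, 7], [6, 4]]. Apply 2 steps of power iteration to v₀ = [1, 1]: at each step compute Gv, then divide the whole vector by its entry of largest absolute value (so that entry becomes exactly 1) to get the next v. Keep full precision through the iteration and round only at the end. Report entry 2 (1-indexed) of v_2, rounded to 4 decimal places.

Gv0 = (12.00000, 10.00000); divide by 12.00000 → v1 = (1.00000, 0.83333)
Gv1 = (10.83333, 9.33333); divide by 10.83333 → v2 = (1.00000, 0.86154)
Requested entry of v2: 112/130 = 0.8615

0.8615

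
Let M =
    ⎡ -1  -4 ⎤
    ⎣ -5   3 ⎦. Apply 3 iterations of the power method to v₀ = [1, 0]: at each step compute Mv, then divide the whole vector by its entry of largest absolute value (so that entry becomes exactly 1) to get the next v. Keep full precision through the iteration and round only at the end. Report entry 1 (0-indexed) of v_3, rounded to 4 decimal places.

1.0000

Mv0 = (-1.00000, -5.00000); divide by -5.00000 → v1 = (0.20000, 1.00000)
Mv1 = (-4.20000, 2.00000); divide by -4.20000 → v2 = (1.00000, -0.47619)
Mv2 = (0.90476, -6.42857); divide by -6.42857 → v3 = (-0.14074, 1.00000)
Requested entry of v3: -135/-135 = 1.0000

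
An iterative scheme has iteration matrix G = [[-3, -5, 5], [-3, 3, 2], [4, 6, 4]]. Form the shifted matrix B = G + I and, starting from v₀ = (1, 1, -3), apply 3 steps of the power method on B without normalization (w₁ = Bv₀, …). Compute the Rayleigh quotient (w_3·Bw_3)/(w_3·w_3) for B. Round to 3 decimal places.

B = G + I has rows (-2, -5, 5); (-3, 4, 2); (4, 6, 5)
w1 = Bv₀ = ((-2)·1 + (-5)·1 + 5·(-3); (-3)·1 + 4·1 + 2·(-3); 4·1 + 6·1 + 5·(-3)) = (-22, -5, -5)
w2 = Bw1 = ((-2)·(-22) + (-5)·(-5) + 5·(-5); (-3)·(-22) + 4·(-5) + 2·(-5); 4·(-22) + 6·(-5) + 5·(-5)) = (44, 36, -143)
w3 = Bw2 = (-983, -274, -323)
Bw3 = (1721, 1207, -7191)
w3·Bw3 = 300232; w3·w3 = 1145694; μ ≈ 300232/1145694 = 0.262

μ ≈ 0.262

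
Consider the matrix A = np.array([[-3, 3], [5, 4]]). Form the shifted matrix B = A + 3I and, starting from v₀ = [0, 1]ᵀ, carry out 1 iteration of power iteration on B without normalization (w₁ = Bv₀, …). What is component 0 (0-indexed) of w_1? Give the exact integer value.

B = A + 3I has rows (0, 3); (5, 7)
w1 = Bv₀ = (3, 7)
Requested component of w1: 3

3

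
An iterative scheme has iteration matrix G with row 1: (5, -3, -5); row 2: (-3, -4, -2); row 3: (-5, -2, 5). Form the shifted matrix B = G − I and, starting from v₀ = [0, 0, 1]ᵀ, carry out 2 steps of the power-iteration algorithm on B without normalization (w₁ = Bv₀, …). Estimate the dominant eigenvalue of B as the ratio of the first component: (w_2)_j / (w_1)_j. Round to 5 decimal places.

6.80000

B = G − I has rows (4, -3, -5); (-3, -5, -2); (-5, -2, 4)
w1 = Bv₀ = (-5, -2, 4)
w2 = Bw1 = (-34, 17, 45)
Ratio: -34/-5 = 6.80000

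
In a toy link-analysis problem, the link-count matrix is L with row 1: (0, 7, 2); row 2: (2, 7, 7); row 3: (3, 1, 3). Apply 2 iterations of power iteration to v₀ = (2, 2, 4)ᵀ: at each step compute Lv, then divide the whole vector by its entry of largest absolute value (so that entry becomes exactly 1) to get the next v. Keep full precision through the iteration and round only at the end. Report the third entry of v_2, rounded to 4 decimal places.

0.3399

Lv0 = (22.00000, 46.00000, 20.00000); divide by 46.00000 → v1 = (0.47826, 1.00000, 0.43478)
Lv1 = (7.86957, 11.00000, 3.73913); divide by 11.00000 → v2 = (0.71542, 1.00000, 0.33992)
Requested entry of v2: 172/506 = 0.3399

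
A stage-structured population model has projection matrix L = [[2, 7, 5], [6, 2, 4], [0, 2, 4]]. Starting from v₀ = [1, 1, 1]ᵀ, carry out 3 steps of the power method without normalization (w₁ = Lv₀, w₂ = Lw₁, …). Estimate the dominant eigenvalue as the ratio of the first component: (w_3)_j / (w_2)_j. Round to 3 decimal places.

λ ≈ 10.197

w1 = Lv₀ = (14, 12, 6)
w2 = Lw1 = (142, 132, 48)
w3 = Lw2 = (1448, 1308, 456)
Ratio at component: 1448 / 142 = 10.197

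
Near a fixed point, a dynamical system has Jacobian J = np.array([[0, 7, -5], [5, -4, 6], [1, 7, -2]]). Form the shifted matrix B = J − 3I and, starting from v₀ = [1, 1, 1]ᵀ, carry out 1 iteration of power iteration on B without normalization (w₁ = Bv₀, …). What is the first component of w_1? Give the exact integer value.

B = J − 3I has rows (-3, 7, -5); (5, -7, 6); (1, 7, -5)
w1 = Bv₀ = ((-3)·1 + 7·1 + (-5)·1; 5·1 + (-7)·1 + 6·1; 1·1 + 7·1 + (-5)·1) = (-1, 4, 3)
Requested component of w1: -1

-1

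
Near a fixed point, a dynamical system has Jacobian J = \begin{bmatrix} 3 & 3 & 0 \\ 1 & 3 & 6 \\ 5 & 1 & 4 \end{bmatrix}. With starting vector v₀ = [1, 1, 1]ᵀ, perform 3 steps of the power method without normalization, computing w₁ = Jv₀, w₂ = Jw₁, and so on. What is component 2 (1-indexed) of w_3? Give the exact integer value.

w1 = Jv₀ = (3·1 + 3·1 + 0·1; 1·1 + 3·1 + 6·1; 5·1 + 1·1 + 4·1) = (6, 10, 10)
w2 = Jw1 = (3·6 + 3·10 + 0·10; 1·6 + 3·10 + 6·10; 5·6 + 1·10 + 4·10) = (48, 96, 80)
w3 = Jw2 = (432, 816, 656)
The requested component of w3 is 816.

816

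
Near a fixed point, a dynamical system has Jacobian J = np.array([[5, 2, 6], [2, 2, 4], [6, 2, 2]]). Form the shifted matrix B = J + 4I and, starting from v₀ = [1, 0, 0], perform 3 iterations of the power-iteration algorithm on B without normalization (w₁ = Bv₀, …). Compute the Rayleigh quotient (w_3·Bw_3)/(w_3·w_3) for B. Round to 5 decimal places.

μ ≈ 14.98264

B = J + 4I has rows (9, 2, 6); (2, 6, 4); (6, 2, 6)
w1 = Bv₀ = (9, 2, 6)
w2 = Bw1 = (121, 54, 94)
w3 = Bw2 = (1761, 942, 1398)
Bw3 = (26121, 14766, 20838)
w3·Bw3 = 89040177; w3·w3 = 5942889; μ ≈ 89040177/5942889 = 14.98264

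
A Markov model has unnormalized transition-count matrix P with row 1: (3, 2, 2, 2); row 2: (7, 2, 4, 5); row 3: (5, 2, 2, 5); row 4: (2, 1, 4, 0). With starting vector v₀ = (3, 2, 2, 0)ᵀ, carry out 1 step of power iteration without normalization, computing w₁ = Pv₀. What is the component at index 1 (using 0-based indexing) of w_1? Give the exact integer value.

w1 = Pv₀ = (3·3 + 2·2 + 2·2 + 2·0; 7·3 + 2·2 + 4·2 + 5·0; 5·3 + 2·2 + 2·2 + 5·0; 2·3 + 1·2 + 4·2 + 0·0) = (17, 33, 23, 16)
The requested component of w1 is 33.

33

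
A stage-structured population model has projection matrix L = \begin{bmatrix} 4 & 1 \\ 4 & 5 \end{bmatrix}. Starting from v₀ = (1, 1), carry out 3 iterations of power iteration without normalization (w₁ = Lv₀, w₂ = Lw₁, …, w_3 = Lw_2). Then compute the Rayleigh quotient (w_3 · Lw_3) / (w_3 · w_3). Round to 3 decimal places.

6.612

w1 = Lv₀ = (4·1 + 1·1; 4·1 + 5·1) = (5, 9)
w2 = Lw1 = (4·5 + 1·9; 4·5 + 5·9) = (29, 65)
w3 = Lw2 = (181, 441)
Lw3 = (1165, 2929)
w3·Lw3 = 181·1165 + 441·2929 = 1502554; w3·w3 = 181·181 + 441·441 = 227242
λ ≈ 1502554/227242 = 6.612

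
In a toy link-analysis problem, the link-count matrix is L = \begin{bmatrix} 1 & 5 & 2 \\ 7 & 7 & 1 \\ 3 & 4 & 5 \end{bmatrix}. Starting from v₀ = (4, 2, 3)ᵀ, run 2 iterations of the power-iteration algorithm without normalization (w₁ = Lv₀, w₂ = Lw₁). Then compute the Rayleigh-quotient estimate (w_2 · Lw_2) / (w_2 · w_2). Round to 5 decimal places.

λ ≈ 12.04892

w1 = Lv₀ = (1·4 + 5·2 + 2·3; 7·4 + 7·2 + 1·3; 3·4 + 4·2 + 5·3) = (20, 45, 35)
w2 = Lw1 = (1·20 + 5·45 + 2·35; 7·20 + 7·45 + 1·35; 3·20 + 4·45 + 5·35) = (315, 490, 415)
Lw2 = (3595, 6050, 4980)
w2·Lw2 = 315·3595 + 490·6050 + 415·4980 = 6163625; w2·w2 = 315·315 + 490·490 + 415·415 = 511550
λ ≈ 6163625/511550 = 12.04892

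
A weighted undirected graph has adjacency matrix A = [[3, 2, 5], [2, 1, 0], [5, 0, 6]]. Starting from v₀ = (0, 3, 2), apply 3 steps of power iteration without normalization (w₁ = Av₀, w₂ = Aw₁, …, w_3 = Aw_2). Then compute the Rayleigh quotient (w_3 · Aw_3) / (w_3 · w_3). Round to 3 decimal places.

λ ≈ 9.884

w1 = Av₀ = (3·0 + 2·3 + 5·2; 2·0 + 1·3 + 0·2; 5·0 + 0·3 + 6·2) = (16, 3, 12)
w2 = Aw1 = (3·16 + 2·3 + 5·12; 2·16 + 1·3 + 0·12; 5·16 + 0·3 + 6·12) = (114, 35, 152)
w3 = Aw2 = (1172, 263, 1482)
Aw3 = (11452, 2607, 14752)
w3·Aw3 = 1172·11452 + 263·2607 + 1482·14752 = 35969849; w3·w3 = 1172·1172 + 263·263 + 1482·1482 = 3639077
λ ≈ 35969849/3639077 = 9.884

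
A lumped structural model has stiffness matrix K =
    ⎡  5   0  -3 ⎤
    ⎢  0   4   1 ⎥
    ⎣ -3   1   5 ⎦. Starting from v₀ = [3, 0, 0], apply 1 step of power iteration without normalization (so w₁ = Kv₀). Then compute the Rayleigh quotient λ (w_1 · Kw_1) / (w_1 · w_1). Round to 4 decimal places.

λ ≈ 7.6471

w1 = Kv₀ = (15, 0, -9)
Kw1 = (102, -9, -90)
w1·Kw1 = 15·102 + 0·(-9) + (-9)·(-90) = 2340; w1·w1 = 15·15 + 0·0 + (-9)·(-9) = 306
λ ≈ 2340/306 = 7.6471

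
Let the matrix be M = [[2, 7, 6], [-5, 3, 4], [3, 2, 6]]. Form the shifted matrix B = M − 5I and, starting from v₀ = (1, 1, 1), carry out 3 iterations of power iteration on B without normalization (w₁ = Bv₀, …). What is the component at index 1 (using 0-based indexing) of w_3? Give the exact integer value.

235

B = M − 5I has rows (-3, 7, 6); (-5, -2, 4); (3, 2, 1)
w1 = Bv₀ = ((-3)·1 + 7·1 + 6·1; (-5)·1 + (-2)·1 + 4·1; 3·1 + 2·1 + 1·1) = (10, -3, 6)
w2 = Bw1 = ((-3)·10 + 7·(-3) + 6·6; (-5)·10 + (-2)·(-3) + 4·6; 3·10 + 2·(-3) + 1·6) = (-15, -20, 30)
w3 = Bw2 = (85, 235, -55)
Requested component of w3: 235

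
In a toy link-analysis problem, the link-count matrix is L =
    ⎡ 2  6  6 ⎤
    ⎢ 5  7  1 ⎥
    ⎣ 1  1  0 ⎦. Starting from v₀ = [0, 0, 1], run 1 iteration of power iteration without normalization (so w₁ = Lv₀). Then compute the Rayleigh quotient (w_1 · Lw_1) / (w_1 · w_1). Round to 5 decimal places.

w1 = Lv₀ = (6, 1, 0)
Lw1 = (18, 37, 7)
w1·Lw1 = 6·18 + 1·37 + 0·7 = 145; w1·w1 = 6·6 + 1·1 + 0·0 = 37
λ ≈ 145/37 = 3.91892

3.91892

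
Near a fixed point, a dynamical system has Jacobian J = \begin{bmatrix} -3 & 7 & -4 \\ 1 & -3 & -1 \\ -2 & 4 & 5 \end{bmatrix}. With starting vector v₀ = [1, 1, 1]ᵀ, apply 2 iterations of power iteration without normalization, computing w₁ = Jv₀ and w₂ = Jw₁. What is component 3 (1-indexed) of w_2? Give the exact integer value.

w1 = Jv₀ = ((-3)·1 + 7·1 + (-4)·1; 1·1 + (-3)·1 + (-1)·1; (-2)·1 + 4·1 + 5·1) = (0, -3, 7)
w2 = Jw1 = ((-3)·0 + 7·(-3) + (-4)·7; 1·0 + (-3)·(-3) + (-1)·7; (-2)·0 + 4·(-3) + 5·7) = (-49, 2, 23)
The requested component of w2 is 23.

23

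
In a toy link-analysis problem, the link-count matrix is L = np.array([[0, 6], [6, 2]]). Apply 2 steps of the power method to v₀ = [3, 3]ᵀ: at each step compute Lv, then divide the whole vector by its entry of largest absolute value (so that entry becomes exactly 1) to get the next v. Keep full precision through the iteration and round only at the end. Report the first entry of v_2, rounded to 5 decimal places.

Lv0 = (18.000000, 24.000000); divide by 24.000000 → v1 = (0.750000, 1.000000)
Lv1 = (6.000000, 6.500000); divide by 6.500000 → v2 = (0.923077, 1.000000)
Requested entry of v2: 144/156 = 0.92308

0.92308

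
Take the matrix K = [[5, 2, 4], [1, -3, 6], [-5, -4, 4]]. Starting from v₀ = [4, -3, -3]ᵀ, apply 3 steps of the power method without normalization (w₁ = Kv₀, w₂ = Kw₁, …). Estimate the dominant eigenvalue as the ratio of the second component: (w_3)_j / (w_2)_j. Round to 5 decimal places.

w1 = Kv₀ = (2, -5, -20)
w2 = Kw1 = (-80, -103, -70)
w3 = Kw2 = (-886, -191, 532)
Ratio at component: -191 / -103 = 1.85437

λ ≈ 1.85437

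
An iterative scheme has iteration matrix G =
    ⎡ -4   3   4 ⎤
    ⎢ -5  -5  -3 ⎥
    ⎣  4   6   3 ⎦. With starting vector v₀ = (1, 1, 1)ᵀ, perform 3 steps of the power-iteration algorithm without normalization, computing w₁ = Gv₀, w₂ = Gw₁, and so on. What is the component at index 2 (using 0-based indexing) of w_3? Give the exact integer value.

w1 = Gv₀ = ((-4)·1 + 3·1 + 4·1; (-5)·1 + (-5)·1 + (-3)·1; 4·1 + 6·1 + 3·1) = (3, -13, 13)
w2 = Gw1 = ((-4)·3 + 3·(-13) + 4·13; (-5)·3 + (-5)·(-13) + (-3)·13; 4·3 + 6·(-13) + 3·13) = (1, 11, -27)
w3 = Gw2 = (-79, 21, -11)
The requested component of w3 is -11.

-11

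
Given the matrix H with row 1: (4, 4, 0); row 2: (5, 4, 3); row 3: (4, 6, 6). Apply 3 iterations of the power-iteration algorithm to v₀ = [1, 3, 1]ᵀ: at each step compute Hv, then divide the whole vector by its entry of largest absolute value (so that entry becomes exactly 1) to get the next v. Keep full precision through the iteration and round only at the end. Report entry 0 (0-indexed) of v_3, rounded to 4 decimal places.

0.3738

Hv0 = (16.00000, 20.00000, 28.00000); divide by 28.00000 → v1 = (0.57143, 0.71429, 1.00000)
Hv1 = (5.14286, 8.71429, 12.57143); divide by 12.57143 → v2 = (0.40909, 0.69318, 1.00000)
Hv2 = (4.40909, 7.81818, 11.79545); divide by 11.79545 → v3 = (0.37380, 0.66281, 1.00000)
Requested entry of v3: 1552/4152 = 0.3738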